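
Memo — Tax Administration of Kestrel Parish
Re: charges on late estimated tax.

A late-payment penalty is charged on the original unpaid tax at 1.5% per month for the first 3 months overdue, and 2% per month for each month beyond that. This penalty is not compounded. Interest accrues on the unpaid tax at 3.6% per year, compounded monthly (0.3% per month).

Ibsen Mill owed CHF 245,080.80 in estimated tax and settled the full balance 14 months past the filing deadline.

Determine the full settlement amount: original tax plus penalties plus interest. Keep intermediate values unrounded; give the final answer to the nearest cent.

CHF 320,523.76

Penalty, months 1–3: 3 × 1.5% × CHF 245,080.80 = CHF 11,028.64…
Penalty, months 4–14: 11 × 2% × CHF 245,080.80 = CHF 53,917.78…
Interest: CHF 245,080.80 × ((1 + 0.003)^14 − 1) = CHF 245,080.80 × 0.0428289… = CHF 10,496.5434…
Total = CHF 245,080.80 + CHF 64,946.4120 + CHF 10,496.5434… = CHF 320,523.76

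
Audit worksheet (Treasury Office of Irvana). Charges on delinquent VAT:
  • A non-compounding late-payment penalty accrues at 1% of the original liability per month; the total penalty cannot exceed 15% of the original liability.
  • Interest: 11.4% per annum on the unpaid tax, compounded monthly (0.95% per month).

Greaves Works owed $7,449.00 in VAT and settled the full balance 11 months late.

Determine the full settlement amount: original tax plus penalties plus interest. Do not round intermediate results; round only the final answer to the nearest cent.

$9,084.86

Penalty: 11 × 1% × $7,449.00 = $819.39 (below the 15% cap of $1,117.35)
Interest: $7,449.00 × ((1 + 0.0095)^11 − 1) = $7,449.00 × 0.1096079… = $816.4696…
Total = $7,449.00 + $819.3900 + $816.4696… = $9,084.86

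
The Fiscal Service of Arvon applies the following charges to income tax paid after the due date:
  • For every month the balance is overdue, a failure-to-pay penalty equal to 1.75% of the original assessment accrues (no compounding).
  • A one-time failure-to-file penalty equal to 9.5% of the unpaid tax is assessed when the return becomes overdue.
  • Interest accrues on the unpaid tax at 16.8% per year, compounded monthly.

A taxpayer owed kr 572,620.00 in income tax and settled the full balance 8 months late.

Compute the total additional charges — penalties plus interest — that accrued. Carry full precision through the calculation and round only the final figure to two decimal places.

Failure-to-file penalty: 9.5% × kr 572,620.00 = kr 54,398.90
Failure-to-pay penalty: 8 × 1.75% × kr 572,620.00 = kr 80,166.80
Interest (16.8%/yr ÷ 12 = 1.4%/month): kr 572,620.00 × ((1 + 0.014)^8 − 1) = kr 67,365.5269…
Penalties + interest = kr 134,565.7000 + kr 67,365.5269… = kr 201,931.23

kr 201,931.23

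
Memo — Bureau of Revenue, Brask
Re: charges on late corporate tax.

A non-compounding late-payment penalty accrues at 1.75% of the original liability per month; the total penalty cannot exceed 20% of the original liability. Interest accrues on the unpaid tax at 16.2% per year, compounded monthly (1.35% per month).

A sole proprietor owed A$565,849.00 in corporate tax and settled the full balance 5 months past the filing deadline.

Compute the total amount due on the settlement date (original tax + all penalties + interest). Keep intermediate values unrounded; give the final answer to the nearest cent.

Penalty: 5 × 1.75% × A$565,849.00 = A$49,511.79… (below the 20% cap of A$113,169.80)
Interest: A$565,849.00 × ((1 + 0.0135)^5 − 1) = A$565,849.00 × 0.0693473… = A$39,240.0835…
Total = A$565,849.00 + A$49,511.7875 + A$39,240.0835… = A$654,600.87

A$654,600.87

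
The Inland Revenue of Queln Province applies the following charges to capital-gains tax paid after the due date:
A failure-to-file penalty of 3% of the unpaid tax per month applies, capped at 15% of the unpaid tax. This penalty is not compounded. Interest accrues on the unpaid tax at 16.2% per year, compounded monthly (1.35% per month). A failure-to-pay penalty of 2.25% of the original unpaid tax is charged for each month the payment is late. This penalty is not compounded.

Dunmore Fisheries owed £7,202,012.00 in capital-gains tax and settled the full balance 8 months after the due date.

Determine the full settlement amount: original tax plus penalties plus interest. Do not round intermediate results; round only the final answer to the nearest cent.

£10,394,254.35

Failure-to-file: 8 × 3% × £7,202,012.00 = £1,728,482.88, capped at 15% × £7,202,012.00 = £1,080,301.80
Failure-to-pay penalty: 8 × 2.25% × £7,202,012.00 = £1,296,362.16
Interest: £7,202,012.00 × ((1 + 0.0135)^8 − 1) = £7,202,012.00 × 0.1132431… = £815,578.3908…
Total = £7,202,012.00 + £2,376,663.9600 + £815,578.3908… = £10,394,254.35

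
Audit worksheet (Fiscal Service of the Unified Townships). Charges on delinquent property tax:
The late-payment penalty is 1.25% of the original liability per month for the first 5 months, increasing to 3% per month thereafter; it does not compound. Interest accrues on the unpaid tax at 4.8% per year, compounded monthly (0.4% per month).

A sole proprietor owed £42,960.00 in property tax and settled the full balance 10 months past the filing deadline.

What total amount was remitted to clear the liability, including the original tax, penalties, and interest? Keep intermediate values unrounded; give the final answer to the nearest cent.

£53,838.66

Penalty, months 1–5: 5 × 1.25% × £42,960.00 = £2,685.00
Penalty, months 6–10: 5 × 3% × £42,960.00 = £6,444.00
Interest: £42,960.00 × ((1 + 0.004)^10 − 1) = £42,960.00 × 0.0407277… = £1,749.6635…
Total = £42,960.00 + £9,129.0000 + £1,749.6635… = £53,838.66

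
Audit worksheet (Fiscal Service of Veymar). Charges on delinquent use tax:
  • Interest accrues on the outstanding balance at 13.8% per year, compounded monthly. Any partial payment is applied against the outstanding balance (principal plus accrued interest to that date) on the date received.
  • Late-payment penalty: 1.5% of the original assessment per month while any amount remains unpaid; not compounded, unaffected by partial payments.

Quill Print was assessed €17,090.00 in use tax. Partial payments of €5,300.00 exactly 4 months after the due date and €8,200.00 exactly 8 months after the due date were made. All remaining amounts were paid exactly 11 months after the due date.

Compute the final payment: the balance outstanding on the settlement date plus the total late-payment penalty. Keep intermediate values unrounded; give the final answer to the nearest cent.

€7,972.61

Monthly rate = 13.8% ÷ 12 = 1.15%
Balance at month 4: €17,090.0000 × (1 + 0.0115)^4 = €17,889.8052…
After €5,300.00 payment: €17,889.8052… − €5,300.00 = €12,589.8052…
Balance at month 8: €12,589.8052… × (1 + 0.0115)^4 = €13,179.0030…
After €8,200.00 payment: €13,179.0030… − €8,200.00 = €4,979.0030…
Balance at month 11: €4,979.0030… × (1 + 0.0115)^3 = €5,152.7616…
Penalty: 11 × 1.5% × €17,090.00 = €2,819.85
Final settlement = outstanding balance + penalty = €5,152.7616… + €2,819.85 = €7,972.61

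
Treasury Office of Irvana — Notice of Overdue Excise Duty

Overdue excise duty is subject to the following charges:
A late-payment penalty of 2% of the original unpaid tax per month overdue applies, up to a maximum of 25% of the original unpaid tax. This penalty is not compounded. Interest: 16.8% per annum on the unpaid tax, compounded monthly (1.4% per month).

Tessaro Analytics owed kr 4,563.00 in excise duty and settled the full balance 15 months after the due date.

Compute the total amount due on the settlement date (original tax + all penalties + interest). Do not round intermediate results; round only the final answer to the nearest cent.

Penalty (uncapped): 15 × 2% × kr 4,563.00 = kr 1,368.90; cap = 25% × kr 4,563.00 = kr 1,140.75 → penalty = kr 1,140.75
Interest: kr 4,563.00 × ((1 + 0.014)^15 − 1) = kr 4,563.00 × 0.2318826… = kr 1,058.0804…
Total = kr 4,563.00 + kr 1,140.7500 + kr 1,058.0804… = kr 6,761.83

kr 6,761.83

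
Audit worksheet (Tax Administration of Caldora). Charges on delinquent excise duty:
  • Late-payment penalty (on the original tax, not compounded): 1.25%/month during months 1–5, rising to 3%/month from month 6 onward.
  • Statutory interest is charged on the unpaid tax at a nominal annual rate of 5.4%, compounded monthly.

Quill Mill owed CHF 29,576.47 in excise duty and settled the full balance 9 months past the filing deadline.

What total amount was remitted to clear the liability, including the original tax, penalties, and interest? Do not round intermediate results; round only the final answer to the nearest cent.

CHF 36,193.81

Penalty, months 1–5: 5 × 1.25% × CHF 29,576.47 = CHF 1,848.53…
Penalty, months 6–9: 4 × 3% × CHF 29,576.47 = CHF 3,549.18…
Interest (5.4%/yr ÷ 12 = 0.45%/month): CHF 29,576.47 × ((1 + 0.0045)^9 − 1) = CHF 1,219.6362…
Total = CHF 29,576.47 + CHF 5,397.7058… + CHF 1,219.6362… = CHF 36,193.81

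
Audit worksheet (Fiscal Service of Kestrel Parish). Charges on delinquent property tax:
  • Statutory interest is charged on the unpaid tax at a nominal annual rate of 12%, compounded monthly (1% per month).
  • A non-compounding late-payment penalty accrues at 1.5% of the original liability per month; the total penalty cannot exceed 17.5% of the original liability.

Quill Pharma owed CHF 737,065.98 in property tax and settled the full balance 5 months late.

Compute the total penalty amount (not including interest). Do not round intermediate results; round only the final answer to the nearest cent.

CHF 55,279.95

Penalty: 5 × 1.5% × CHF 737,065.98 = CHF 55,279.95… (below the 17.5% cap of CHF 128,986.55…)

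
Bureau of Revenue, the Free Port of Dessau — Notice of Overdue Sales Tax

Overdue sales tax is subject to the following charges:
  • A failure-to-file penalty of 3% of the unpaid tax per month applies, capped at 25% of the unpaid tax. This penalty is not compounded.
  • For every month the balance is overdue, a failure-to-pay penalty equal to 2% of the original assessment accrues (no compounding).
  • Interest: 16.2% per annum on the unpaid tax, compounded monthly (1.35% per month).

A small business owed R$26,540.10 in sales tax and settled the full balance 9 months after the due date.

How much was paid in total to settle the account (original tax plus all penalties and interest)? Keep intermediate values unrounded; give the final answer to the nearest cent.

R$41,356.69

Failure-to-file: 9 × 3% × R$26,540.10 = R$7,165.83…, capped at 25% × R$26,540.10 = R$6,635.03…
Failure-to-pay penalty: 9 × 2% × R$26,540.10 = R$4,777.22…
Interest: R$26,540.10 × ((1 + 0.0135)^9 − 1) = R$26,540.10 × 0.1282719… = R$3,404.3494…
Total = R$26,540.10 + R$11,412.2430 + R$3,404.3494… = R$41,356.69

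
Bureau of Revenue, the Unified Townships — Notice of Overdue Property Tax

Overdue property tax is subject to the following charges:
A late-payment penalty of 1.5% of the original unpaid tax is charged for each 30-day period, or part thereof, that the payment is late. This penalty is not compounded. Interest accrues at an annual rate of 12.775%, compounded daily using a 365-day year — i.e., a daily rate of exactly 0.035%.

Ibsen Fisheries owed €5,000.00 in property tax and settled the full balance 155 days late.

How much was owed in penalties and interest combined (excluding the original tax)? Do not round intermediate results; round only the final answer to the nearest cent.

€728.69

Penalty periods: ⌈155/30⌉ = 6; penalty = 6 × 1.5% × €5,000.00 = €450.00
Interest: €5,000.00 × ((1 + 0.00035)^155 − 1) = €5,000.00 × 0.05573849… = €278.6924…
Penalties + interest = €450.0000 + €278.6924… = €728.69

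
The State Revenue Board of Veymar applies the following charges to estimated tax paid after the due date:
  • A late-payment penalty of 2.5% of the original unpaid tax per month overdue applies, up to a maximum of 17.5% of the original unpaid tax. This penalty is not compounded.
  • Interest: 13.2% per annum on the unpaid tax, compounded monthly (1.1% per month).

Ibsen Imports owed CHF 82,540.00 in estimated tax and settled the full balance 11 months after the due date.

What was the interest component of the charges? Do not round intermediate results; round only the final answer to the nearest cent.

CHF 10,555.18

Interest: CHF 82,540.00 × ((1 + 0.011)^11 − 1) = CHF 82,540.00 × 0.1278795… = CHF 10,555.1757…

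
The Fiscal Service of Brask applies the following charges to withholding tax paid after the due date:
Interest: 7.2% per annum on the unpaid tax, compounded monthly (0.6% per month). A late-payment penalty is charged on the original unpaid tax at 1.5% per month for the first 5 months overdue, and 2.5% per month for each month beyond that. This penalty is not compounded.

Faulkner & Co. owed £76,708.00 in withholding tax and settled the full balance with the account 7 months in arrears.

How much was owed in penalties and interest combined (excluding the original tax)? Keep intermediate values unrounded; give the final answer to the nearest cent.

£12,868.81

Penalty, months 1–5: 5 × 1.5% × £76,708.00 = £5,753.10
Penalty, months 6–7: 2 × 2.5% × £76,708.00 = £3,835.40
Interest: £76,708.00 × ((1 + 0.006)^7 − 1) = £76,708.00 × 0.0427636… = £3,280.3107…
Penalties + interest = £9,588.5000 + £3,280.3107… = £12,868.81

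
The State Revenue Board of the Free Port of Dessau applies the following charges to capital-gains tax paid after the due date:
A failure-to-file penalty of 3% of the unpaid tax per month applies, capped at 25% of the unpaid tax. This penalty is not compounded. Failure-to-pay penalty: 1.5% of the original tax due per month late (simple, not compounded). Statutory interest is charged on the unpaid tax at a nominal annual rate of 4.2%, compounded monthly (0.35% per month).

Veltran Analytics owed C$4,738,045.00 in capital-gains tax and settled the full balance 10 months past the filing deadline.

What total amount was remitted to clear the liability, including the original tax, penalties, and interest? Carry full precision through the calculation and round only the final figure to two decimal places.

Failure-to-file: 10 × 3% × C$4,738,045.00 = C$1,421,413.50, capped at 25% × C$4,738,045.00 = C$1,184,511.25
Failure-to-pay penalty: 10 × 1.5% × C$4,738,045.00 = C$710,706.75
Interest: C$4,738,045.00 × ((1 + 0.0035)^10 − 1) = C$4,738,045.00 × 0.0355564… = C$168,467.9495…
Total = C$4,738,045.00 + C$1,895,218.0000 + C$168,467.9495… = C$6,801,730.95

C$6,801,730.95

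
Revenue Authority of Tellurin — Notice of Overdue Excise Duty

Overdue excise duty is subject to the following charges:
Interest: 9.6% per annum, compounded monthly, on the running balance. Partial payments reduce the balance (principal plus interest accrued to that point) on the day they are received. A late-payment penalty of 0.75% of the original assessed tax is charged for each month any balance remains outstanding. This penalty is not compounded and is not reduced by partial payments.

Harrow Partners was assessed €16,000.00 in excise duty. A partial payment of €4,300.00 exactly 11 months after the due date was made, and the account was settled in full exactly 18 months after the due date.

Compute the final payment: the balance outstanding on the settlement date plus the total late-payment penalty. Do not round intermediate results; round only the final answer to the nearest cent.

Monthly rate = 9.6% ÷ 12 = 0.8%
Balance at month 11: €16,000.0000 × (1 + 0.008)^11 = €17,465.6936…
After €4,300.00 payment: €17,465.6936… − €4,300.00 = €13,165.6936…
Balance at month 18: €13,165.6936… × (1 + 0.008)^7 = €13,920.9049…
Penalty: 18 × 0.75% × €16,000.00 = €2,160.00
Final settlement = outstanding balance + penalty = €13,920.9049… + €2,160.00 = €16,080.90

€16,080.90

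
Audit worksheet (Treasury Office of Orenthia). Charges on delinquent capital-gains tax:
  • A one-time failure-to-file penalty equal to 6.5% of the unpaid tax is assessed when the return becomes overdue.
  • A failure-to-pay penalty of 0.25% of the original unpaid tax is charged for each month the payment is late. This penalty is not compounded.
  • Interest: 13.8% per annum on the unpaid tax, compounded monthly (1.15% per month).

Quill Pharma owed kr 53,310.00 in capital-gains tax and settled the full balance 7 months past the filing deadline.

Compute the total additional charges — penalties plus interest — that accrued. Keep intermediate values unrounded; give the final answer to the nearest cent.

kr 8,840.46

Failure-to-file penalty: 6.5% × kr 53,310.00 = kr 3,465.15
Failure-to-pay penalty = 0.25% × kr 53,310.00 × 7 mo = kr 932.93…
Interest: kr 53,310.00 × ((1 + 0.0115)^7 − 1) = kr 53,310.00 × 0.0833311… = kr 4,442.3808…
Penalties + interest = kr 4,398.0750 + kr 4,442.3808… = kr 8,840.46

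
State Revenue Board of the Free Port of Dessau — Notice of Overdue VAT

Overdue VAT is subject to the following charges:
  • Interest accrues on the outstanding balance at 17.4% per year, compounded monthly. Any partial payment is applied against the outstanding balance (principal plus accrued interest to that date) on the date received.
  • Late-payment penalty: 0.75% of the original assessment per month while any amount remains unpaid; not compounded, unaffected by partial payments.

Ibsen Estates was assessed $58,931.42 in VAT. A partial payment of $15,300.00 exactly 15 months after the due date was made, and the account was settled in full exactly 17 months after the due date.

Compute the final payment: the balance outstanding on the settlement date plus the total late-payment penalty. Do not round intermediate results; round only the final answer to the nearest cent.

$67,038.55

Monthly rate = 17.4% ÷ 12 = 1.45%
Balance at month 15: $58,931.4200 × (1 + 0.0145)^15 = $73,135.4060…
After $15,300.00 payment: $73,135.4060… − $15,300.00 = $57,835.4060…
Balance at month 17: $57,835.4060… × (1 + 0.0145)^2 = $59,524.7926…
Penalty: 17 × 0.75% × $58,931.42 = $7,513.76…
Final settlement = outstanding balance + penalty = $59,524.7926… + $7,513.76… = $67,038.55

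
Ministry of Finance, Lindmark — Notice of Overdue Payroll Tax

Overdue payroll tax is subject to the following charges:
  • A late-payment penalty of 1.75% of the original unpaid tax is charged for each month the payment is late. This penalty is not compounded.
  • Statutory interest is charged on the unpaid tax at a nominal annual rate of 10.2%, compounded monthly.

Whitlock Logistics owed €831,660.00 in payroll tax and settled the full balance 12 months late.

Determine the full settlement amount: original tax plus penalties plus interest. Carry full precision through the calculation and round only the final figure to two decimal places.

€1,095,218.23

Late-payment penalty = 1.75% × €831,660.00 × 12 mo = €174,648.60
Interest (10.2%/yr ÷ 12 = 0.85%/month): €831,660.00 × ((1 + 0.0085)^12 − 1) = €88,909.6327…
Total = €831,660.00 + €174,648.6000 + €88,909.6327… = €1,095,218.23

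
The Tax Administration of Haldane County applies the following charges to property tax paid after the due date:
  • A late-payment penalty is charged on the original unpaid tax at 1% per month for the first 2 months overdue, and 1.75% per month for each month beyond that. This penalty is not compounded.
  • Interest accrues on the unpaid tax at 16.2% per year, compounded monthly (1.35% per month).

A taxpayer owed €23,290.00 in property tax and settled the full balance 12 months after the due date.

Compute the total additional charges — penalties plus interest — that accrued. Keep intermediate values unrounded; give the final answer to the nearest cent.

€8,607.67

Penalty, months 1–2: 2 × 1% × €23,290.00 = €465.80
Penalty, months 3–12: 10 × 1.75% × €23,290.00 = €4,075.75
Interest: €23,290.00 × ((1 + 0.0135)^12 − 1) = €23,290.00 × 0.1745866… = €4,066.1216…
Penalties + interest = €4,541.5500 + €4,066.1216… = €8,607.67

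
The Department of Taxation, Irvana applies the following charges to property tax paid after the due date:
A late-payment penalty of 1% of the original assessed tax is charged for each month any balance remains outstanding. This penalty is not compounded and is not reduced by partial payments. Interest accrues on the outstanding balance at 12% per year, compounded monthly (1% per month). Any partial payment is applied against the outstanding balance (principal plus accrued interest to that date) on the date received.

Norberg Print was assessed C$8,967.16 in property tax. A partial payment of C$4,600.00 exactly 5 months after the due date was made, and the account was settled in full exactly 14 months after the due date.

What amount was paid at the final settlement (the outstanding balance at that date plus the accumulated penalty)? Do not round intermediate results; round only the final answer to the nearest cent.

C$6,531.97

Balance at month 5: C$8,967.1600 × (1 + 0.01)^5 = C$9,424.5753…
After C$4,600.00 payment: C$9,424.5753… − C$4,600.00 = C$4,824.5753…
Balance at month 14: C$4,824.5753… × (1 + 0.01)^9 = C$5,276.5669…
Penalty: 14 × 1% × C$8,967.16 = C$1,255.40…
Final settlement = outstanding balance + penalty = C$5,276.5669… + C$1,255.40… = C$6,531.97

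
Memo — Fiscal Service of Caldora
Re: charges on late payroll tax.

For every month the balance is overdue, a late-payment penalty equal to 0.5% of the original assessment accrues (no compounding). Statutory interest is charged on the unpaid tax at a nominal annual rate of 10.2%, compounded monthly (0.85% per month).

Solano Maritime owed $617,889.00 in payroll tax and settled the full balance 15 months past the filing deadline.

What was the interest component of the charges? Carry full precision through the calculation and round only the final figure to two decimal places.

$83,645.45

Interest: $617,889.00 × ((1 + 0.0085)^15 − 1) = $617,889.00 × 0.1353729… = $83,645.4489…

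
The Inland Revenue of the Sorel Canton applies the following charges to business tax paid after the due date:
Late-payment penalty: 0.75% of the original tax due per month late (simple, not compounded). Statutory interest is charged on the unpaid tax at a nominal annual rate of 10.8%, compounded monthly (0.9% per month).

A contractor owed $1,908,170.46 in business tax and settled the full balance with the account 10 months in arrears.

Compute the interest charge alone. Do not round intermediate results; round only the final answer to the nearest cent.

Interest: $1,908,170.46 × ((1 + 0.009)^10 − 1) = $1,908,170.46 × 0.0937339… = $178,860.2072…

$178,860.21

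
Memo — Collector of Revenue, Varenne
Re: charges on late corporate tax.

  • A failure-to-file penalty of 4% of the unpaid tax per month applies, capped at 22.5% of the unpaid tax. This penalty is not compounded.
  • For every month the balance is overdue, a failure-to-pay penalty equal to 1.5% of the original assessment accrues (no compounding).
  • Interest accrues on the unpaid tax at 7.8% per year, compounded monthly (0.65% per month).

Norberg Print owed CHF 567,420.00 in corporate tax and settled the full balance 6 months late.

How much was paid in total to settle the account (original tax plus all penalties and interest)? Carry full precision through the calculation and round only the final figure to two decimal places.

Failure-to-file: 6 × 4% × CHF 567,420.00 = CHF 136,180.80, capped at 22.5% × CHF 567,420.00 = CHF 127,669.50
Failure-to-pay penalty = 1.5% × CHF 567,420.00 × 6 mo = CHF 51,067.80
Interest: CHF 567,420.00 × ((1 + 0.0065)^6 − 1) = CHF 567,420.00 × 0.0396393… = CHF 22,492.1142…
Total = CHF 567,420.00 + CHF 178,737.3000 + CHF 22,492.1142… = CHF 768,649.41

CHF 768,649.41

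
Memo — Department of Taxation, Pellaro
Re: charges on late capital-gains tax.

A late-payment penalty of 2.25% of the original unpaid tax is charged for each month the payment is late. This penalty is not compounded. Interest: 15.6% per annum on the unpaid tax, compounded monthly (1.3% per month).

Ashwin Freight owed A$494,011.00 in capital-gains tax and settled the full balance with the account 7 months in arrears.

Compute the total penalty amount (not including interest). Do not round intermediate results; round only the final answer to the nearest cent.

Late-payment penalty = 2.25% × A$494,011.00 × 7 mo = A$77,806.73…

A$77,806.73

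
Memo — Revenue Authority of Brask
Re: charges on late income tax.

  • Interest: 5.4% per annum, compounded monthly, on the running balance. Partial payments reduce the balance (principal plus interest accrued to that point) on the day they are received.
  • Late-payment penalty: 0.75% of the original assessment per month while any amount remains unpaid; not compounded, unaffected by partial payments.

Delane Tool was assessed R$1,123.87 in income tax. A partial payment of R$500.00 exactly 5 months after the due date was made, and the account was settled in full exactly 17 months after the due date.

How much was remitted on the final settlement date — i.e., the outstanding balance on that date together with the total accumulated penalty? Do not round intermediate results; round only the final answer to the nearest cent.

Monthly rate = 5.4% ÷ 12 = 0.45%
Balance at month 5: R$1,123.8700 × (1 + 0.0045)^5 = R$1,149.3857…
After R$500.00 payment: R$1,149.3857… − R$500.00 = R$649.3857…
Balance at month 17: R$649.3857… × (1 + 0.0045)^12 = R$685.3336…
Penalty: 17 × 0.75% × R$1,123.87 = R$143.29…
Final settlement = outstanding balance + penalty = R$685.3336… + R$143.29… = R$828.63

R$828.63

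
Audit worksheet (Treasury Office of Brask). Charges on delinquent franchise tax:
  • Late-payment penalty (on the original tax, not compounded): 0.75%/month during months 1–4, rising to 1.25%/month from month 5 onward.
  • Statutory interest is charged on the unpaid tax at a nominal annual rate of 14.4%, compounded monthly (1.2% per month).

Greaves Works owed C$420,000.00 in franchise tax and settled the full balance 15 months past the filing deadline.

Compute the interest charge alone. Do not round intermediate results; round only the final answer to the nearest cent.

Interest: C$420,000.00 × ((1 + 0.012)^15 − 1) = C$420,000.00 × 0.1959353… = C$82,292.8290…

C$82,292.83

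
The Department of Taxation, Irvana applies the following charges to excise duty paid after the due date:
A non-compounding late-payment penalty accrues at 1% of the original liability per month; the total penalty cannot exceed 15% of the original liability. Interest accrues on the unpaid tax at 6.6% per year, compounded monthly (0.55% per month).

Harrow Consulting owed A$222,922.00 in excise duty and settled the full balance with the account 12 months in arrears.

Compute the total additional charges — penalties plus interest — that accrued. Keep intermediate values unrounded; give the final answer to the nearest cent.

Penalty: 12 × 1% × A$222,922.00 = A$26,750.64 (below the 15% cap of A$33,438.30)
Interest: A$222,922.00 × ((1 + 0.0055)^12 − 1) = A$222,922.00 × 0.0680336… = A$15,166.1771…
Penalties + interest = A$26,750.6400 + A$15,166.1771… = A$41,916.82

A$41,916.82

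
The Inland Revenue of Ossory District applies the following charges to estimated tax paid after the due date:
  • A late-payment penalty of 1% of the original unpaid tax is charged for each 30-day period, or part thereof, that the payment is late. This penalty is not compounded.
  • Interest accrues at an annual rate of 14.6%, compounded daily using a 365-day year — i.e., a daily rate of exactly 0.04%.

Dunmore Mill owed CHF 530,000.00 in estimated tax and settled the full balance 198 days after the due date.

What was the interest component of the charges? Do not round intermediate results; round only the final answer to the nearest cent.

Interest: CHF 530,000.00 × ((1 + 0.0004)^198 − 1) = CHF 530,000.00 × 0.08240364… = CHF 43,673.9312…

CHF 43,673.93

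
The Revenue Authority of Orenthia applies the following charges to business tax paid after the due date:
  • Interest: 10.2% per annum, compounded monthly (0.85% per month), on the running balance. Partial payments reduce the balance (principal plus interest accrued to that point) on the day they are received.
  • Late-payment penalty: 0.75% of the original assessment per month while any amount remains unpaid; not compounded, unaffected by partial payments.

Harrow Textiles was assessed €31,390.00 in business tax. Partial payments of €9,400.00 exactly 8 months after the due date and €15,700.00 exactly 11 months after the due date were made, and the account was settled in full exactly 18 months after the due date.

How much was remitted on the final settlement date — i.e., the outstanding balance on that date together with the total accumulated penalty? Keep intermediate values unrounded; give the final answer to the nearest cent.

Balance at month 8: €31,390.0000 × (1 + 0.0085)^8 = €33,589.1131…
After €9,400.00 payment: €33,589.1131… − €9,400.00 = €24,189.1131…
Balance at month 11: €24,189.1131… × (1 + 0.0085)^3 = €24,811.1933…
After €15,700.00 payment: €24,811.1933… − €15,700.00 = €9,111.1933…
Balance at month 18: €9,111.1933… × (1 + 0.0085)^7 = €9,667.3308…
Penalty: 18 × 0.75% × €31,390.00 = €4,237.65
Final settlement = outstanding balance + penalty = €9,667.3308… + €4,237.65 = €13,904.98

€13,904.98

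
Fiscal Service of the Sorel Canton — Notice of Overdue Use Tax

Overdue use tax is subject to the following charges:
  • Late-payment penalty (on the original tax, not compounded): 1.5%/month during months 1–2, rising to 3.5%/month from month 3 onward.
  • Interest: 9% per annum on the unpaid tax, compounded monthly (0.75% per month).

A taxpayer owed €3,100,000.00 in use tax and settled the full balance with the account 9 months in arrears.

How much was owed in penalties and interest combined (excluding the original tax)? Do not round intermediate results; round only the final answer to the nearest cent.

€1,068,138.60

Penalty, months 1–2: 2 × 1.5% × €3,100,000.00 = €93,000.00
Penalty, months 3–9: 7 × 3.5% × €3,100,000.00 = €759,500.00
Interest: €3,100,000.00 × ((1 + 0.0075)^9 − 1) = €3,100,000.00 × 0.0695608… = €215,638.6014…
Penalties + interest = €852,500.0000 + €215,638.6014… = €1,068,138.60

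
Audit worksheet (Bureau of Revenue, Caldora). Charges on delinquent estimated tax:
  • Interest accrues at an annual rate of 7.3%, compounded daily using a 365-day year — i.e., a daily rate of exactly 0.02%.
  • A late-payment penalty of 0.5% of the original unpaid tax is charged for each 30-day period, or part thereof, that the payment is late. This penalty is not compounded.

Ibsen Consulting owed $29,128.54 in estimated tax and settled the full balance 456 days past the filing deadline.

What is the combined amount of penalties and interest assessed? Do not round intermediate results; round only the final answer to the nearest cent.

$5,111.42

Penalty periods: ⌈456/30⌉ = 16; penalty = 16 × 0.5% × $29,128.54 = $2,330.28…
Interest: $29,128.54 × ((1 + 0.0002)^456 − 1) = $29,128.54 × 0.09547809… = $2,781.1374…
Penalties + interest = $2,330.2832 + $2,781.1374… = $5,111.42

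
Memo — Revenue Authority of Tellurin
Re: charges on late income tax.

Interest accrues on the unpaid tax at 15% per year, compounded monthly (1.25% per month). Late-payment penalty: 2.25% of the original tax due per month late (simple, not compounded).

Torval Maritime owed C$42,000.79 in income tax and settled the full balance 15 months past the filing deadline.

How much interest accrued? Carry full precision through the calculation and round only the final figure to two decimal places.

C$8,602.99

Interest: C$42,000.79 × ((1 + 0.0125)^15 − 1) = C$42,000.79 × 0.2048292… = C$8,602.9875…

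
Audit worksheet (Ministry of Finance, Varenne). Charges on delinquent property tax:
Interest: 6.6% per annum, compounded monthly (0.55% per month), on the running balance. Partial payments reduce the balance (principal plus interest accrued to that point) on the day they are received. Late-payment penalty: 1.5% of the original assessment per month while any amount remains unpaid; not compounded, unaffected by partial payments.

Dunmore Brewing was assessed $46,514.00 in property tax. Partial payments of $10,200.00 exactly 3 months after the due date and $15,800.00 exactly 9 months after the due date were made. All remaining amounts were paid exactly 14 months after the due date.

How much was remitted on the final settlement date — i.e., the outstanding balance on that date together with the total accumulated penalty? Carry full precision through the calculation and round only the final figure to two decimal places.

Balance at month 3: $46,514.0000 × (1 + 0.0055)^3 = $47,285.7099…
After $10,200.00 payment: $47,285.7099… − $10,200.00 = $37,085.7099…
Balance at month 9: $37,085.7099… × (1 + 0.0055)^6 = $38,326.4899…
After $15,800.00 payment: $38,326.4899… − $15,800.00 = $22,526.4899…
Balance at month 14: $22,526.4899… × (1 + 0.0055)^5 = $23,152.8202…
Penalty: 14 × 1.5% × $46,514.00 = $9,767.94
Final settlement = outstanding balance + penalty = $23,152.8202… + $9,767.94 = $32,920.76

$32,920.76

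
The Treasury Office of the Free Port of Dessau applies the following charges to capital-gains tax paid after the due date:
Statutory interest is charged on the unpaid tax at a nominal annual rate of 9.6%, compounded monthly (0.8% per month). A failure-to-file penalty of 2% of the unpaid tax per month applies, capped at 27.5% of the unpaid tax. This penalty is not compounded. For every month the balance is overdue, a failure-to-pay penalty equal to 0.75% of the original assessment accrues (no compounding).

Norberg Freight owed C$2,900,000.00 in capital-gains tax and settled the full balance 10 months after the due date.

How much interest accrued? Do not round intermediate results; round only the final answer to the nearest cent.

C$240,532.69

Interest: C$2,900,000.00 × ((1 + 0.008)^10 − 1) = C$2,900,000.00 × 0.0829423… = C$240,532.6946…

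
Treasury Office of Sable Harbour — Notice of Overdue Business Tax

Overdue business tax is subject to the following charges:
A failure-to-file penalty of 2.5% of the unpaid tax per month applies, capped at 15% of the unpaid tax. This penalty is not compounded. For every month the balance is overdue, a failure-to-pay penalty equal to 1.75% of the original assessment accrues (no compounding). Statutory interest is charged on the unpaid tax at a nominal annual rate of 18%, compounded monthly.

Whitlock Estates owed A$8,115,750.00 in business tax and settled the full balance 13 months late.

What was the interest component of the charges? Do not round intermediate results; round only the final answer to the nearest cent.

A$1,733,138.25

Interest (18%/yr ÷ 12 = 1.5%/month): A$8,115,750.00 × ((1 + 0.015)^13 − 1) = A$1,733,138.2477…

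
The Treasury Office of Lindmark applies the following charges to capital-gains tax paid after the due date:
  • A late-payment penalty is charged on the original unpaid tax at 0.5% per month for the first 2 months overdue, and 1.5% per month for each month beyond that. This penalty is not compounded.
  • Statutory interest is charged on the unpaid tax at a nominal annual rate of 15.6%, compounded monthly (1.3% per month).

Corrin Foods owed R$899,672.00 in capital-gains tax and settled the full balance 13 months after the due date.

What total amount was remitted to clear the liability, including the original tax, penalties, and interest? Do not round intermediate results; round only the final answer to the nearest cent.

R$1,221,602.76

Penalty, months 1–2: 2 × 0.5% × R$899,672.00 = R$8,996.72
Penalty, months 3–13: 11 × 1.5% × R$899,672.00 = R$148,445.88
Interest: R$899,672.00 × ((1 + 0.013)^13 − 1) = R$899,672.00 × 0.1828312… = R$164,488.1558…
Total = R$899,672.00 + R$157,442.6000 + R$164,488.1558… = R$1,221,602.76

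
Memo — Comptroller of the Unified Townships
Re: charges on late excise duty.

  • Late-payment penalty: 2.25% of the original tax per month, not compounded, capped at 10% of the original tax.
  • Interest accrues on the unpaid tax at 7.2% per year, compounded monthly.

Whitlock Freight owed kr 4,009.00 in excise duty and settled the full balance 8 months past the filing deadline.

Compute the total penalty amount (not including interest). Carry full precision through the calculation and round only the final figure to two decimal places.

Penalty (uncapped): 8 × 2.25% × kr 4,009.00 = kr 721.62; cap = 10% × kr 4,009.00 = kr 400.90 → penalty = kr 400.90

kr 400.90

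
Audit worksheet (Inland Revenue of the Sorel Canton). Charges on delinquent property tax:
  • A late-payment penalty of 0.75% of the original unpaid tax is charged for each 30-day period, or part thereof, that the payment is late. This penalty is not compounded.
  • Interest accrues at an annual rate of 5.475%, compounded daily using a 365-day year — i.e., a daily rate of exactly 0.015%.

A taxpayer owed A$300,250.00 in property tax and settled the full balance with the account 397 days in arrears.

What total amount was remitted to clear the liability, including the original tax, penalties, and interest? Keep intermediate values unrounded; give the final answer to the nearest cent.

Penalty periods: ⌈397/30⌉ = 14; penalty = 14 × 0.75% × A$300,250.00 = A$31,526.25
Interest: A$300,250.00 × ((1 + 0.00015)^397 − 1) = A$300,250.00 × 0.06135409… = A$18,421.5649…
Total = A$300,250.00 + A$31,526.2500 + A$18,421.5649… = A$350,197.81

A$350,197.81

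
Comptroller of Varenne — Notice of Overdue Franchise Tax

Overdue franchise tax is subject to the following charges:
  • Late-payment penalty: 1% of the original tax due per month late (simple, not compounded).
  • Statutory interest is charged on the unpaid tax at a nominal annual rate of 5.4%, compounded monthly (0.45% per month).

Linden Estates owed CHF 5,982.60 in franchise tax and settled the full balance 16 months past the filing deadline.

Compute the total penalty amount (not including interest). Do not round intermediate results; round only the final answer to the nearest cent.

Late-payment penalty: 16 × 1% × CHF 5,982.60 = CHF 957.22…

CHF 957.22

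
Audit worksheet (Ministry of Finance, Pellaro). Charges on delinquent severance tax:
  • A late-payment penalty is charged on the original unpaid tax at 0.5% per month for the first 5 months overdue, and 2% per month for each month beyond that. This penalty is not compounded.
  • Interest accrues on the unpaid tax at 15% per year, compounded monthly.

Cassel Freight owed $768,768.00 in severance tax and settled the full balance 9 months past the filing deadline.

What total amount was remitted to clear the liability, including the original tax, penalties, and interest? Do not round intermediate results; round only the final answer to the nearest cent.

$940,427.88

Penalty, months 1–5: 5 × 0.5% × $768,768.00 = $19,219.20
Penalty, months 6–9: 4 × 2% × $768,768.00 = $61,501.44
Interest (15%/yr ÷ 12 = 1.25%/month): $768,768.00 × ((1 + 0.0125)^9 − 1) = $90,939.2407…
Total = $768,768.00 + $80,720.6400 + $90,939.2407… = $940,427.88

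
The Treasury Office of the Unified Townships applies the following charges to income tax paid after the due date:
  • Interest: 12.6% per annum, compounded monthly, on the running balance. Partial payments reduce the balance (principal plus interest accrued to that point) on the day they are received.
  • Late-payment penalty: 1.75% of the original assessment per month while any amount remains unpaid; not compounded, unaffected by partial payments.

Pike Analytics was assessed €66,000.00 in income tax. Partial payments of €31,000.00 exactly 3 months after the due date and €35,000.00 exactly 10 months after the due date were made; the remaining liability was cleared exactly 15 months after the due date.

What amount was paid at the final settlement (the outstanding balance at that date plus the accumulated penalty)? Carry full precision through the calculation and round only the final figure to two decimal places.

Monthly rate = 12.6% ÷ 12 = 1.05%
Balance at month 3: €66,000.0000 × (1 + 0.0105)^3 = €68,100.9059…
After €31,000.00 payment: €68,100.9059… − €31,000.00 = €37,100.9059…
Balance at month 10: €37,100.9059… × (1 + 0.0105)^7 = €39,915.2395…
After €35,000.00 payment: €39,915.2395… − €35,000.00 = €4,915.2395…
Balance at month 15: €4,915.2395… × (1 + 0.0105)^5 = €5,178.7658…
Penalty: 15 × 1.75% × €66,000.00 = €17,325.00
Final settlement = outstanding balance + penalty = €5,178.7658… + €17,325.00 = €22,503.77

€22,503.77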